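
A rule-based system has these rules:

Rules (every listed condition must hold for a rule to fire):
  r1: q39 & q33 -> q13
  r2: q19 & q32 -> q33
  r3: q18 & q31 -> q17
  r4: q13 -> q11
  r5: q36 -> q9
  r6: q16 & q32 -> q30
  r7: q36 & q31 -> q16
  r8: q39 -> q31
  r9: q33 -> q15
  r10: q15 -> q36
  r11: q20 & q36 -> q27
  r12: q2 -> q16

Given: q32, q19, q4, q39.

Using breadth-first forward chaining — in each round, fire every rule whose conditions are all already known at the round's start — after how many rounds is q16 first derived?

Round 1 — r2, r8, derive q33, q31.
Round 2 — r1, r9, derive q13, q15.
Round 3 — r4, r10, derive q11, q36.
Round 4 — r5, r7, derive q9, q16.
q16 first appears in round 4.

4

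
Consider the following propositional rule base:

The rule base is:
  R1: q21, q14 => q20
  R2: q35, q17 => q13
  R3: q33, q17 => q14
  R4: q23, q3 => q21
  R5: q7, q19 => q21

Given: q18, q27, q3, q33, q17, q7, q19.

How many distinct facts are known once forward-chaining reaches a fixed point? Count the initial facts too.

Round 1 — R3, R5, derive q14, q21.
Round 2 — R1, derive q20.
Closure: {q14, q17, q18, q19, q20, q21, q27, q3, q33, q7} — 10 facts.

10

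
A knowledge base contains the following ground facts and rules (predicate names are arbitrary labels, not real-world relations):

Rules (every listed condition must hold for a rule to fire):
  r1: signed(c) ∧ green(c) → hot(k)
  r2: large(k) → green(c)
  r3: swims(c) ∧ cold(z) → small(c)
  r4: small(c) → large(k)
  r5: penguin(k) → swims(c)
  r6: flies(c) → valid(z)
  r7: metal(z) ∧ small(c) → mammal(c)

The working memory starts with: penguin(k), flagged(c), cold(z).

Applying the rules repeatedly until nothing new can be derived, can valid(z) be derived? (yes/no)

[1] r5 [penguin(k) → swims(c)]. ⇒ new: swims(c).
[2] r3 [swims(c) ∧ cold(z) → small(c)]. ⇒ new: small(c).
[3] r4 [small(c) → large(k)]. ⇒ new: large(k).
[4] r2 [large(k) → green(c)]. ⇒ new: green(c).
Fixed point reached. valid(z) is concluded only by r6; r6 needs flies(c) (never derived).

no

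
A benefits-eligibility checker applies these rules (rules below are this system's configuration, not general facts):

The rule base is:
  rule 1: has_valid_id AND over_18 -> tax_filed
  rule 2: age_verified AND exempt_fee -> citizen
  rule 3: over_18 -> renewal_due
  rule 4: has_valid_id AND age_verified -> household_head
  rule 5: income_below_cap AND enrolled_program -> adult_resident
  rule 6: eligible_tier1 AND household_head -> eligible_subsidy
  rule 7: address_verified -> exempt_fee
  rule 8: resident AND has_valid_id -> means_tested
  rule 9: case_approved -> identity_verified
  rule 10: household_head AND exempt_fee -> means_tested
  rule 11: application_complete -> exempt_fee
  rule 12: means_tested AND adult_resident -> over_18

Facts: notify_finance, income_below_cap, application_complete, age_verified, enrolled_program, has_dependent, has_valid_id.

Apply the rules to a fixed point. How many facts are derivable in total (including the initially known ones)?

15

Round 1: rule 4 [has_valid_id AND age_verified -> household_head]; rule 5 [income_below_cap AND enrolled_program -> adult_resident]; rule 11 [application_complete -> exempt_fee]. Adds household_head, adult_resident, exempt_fee.
Round 2: rule 2 [age_verified AND exempt_fee -> citizen]; rule 10 [household_head AND exempt_fee -> means_tested]. Adds citizen, means_tested.
Round 3: rule 12 [means_tested AND adult_resident -> over_18]. Adds over_18.
Round 4: rule 1 [has_valid_id AND over_18 -> tax_filed]; rule 3 [over_18 -> renewal_due]. Adds tax_filed, renewal_due.
Closure: {adult_resident, age_verified, application_complete, citizen, enrolled_program, exempt_fee, has_dependent, has_valid_id, household_head, income_below_cap, means_tested, notify_finance, over_18, renewal_due, tax_filed} — 15 facts.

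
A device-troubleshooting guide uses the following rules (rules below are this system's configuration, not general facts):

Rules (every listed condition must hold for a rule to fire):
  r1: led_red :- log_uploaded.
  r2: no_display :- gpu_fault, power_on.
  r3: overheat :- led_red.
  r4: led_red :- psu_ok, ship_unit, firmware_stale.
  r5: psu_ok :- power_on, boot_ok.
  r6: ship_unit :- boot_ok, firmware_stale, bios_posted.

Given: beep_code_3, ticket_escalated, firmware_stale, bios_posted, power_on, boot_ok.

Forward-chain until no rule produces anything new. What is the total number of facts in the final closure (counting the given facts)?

10

[1] r5 [psu_ok :- power_on, boot_ok.]; r6 [ship_unit :- boot_ok, firmware_stale, bios_posted.]. ⇒ new: psu_ok, ship_unit.
[2] r4 [led_red :- psu_ok, ship_unit, firmware_stale.]. ⇒ new: led_red.
[3] r3 [overheat :- led_red.]. ⇒ new: overheat.
Closure: {beep_code_3, bios_posted, boot_ok, firmware_stale, led_red, overheat, power_on, psu_ok, ship_unit, ticket_escalated} — 10 facts.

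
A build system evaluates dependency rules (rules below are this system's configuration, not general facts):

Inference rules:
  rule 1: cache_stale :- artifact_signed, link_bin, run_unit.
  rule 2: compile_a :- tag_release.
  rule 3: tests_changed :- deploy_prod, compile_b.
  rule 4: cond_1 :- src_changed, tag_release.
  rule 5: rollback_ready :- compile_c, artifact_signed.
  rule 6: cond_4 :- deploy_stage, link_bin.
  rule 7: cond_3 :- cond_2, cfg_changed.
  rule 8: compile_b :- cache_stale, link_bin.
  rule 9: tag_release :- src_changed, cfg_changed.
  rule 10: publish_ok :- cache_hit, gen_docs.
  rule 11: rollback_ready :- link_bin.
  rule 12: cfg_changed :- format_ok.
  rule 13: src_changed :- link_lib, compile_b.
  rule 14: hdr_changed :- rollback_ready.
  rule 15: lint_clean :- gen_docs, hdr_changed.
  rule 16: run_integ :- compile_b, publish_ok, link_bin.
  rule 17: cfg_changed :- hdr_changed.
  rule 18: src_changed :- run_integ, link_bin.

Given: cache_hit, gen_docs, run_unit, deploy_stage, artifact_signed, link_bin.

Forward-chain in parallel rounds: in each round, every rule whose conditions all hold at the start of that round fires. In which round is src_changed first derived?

4

Round 1: rule 1 [cache_stale :- artifact_signed, link_bin, run_unit.]; rule 6 [cond_4 :- deploy_stage, link_bin.]; rule 10 [publish_ok :- cache_hit, gen_docs.]; rule 11 [rollback_ready :- link_bin.]. New: cache_stale, cond_4, publish_ok, rollback_ready.
Round 2: rule 8 [compile_b :- cache_stale, link_bin.]; rule 14 [hdr_changed :- rollback_ready.]. New: compile_b, hdr_changed.
Round 3: rule 15 [lint_clean :- gen_docs, hdr_changed.]; rule 16 [run_integ :- compile_b, publish_ok, link_bin.]; rule 17 [cfg_changed :- hdr_changed.]. New: lint_clean, run_integ, cfg_changed.
Round 4: rule 18 [src_changed :- run_integ, link_bin.]. New: src_changed.
src_changed first appears in round 4.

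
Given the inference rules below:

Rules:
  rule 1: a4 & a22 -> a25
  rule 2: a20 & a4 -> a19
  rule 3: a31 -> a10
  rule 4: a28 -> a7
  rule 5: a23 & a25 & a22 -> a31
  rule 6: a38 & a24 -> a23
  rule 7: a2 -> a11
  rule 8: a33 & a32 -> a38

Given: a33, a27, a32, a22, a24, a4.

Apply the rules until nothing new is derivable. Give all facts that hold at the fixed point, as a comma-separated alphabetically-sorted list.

a10, a22, a23, a24, a25, a27, a31, a32, a33, a38, a4

Round 1: rule 1 [a4 & a22 -> a25]; rule 8 [a33 & a32 -> a38]. New: a25, a38.
Round 2: rule 6 [a38 & a24 -> a23]. New: a23.
Round 3: rule 5 [a23 & a25 & a22 -> a31]. New: a31.
Round 4: rule 3 [a31 -> a10]. New: a10.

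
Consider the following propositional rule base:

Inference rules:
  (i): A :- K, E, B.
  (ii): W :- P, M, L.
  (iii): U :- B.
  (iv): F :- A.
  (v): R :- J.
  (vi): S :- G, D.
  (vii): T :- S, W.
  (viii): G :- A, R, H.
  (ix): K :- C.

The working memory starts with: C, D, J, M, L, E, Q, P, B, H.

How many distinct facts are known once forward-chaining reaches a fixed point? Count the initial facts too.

19

Round 1 — (ii), (iii), (v), (ix), derive W, U, R, K.
Round 2 — (i), derive A.
Round 3 — (iv), (viii), derive F, G.
Round 4 — (vi), derive S.
Round 5 — (vii), derive T.
Closure: {A, B, C, D, E, F, G, H, J, K, L, M, P, Q, R, S, T, U, W} — 19 facts.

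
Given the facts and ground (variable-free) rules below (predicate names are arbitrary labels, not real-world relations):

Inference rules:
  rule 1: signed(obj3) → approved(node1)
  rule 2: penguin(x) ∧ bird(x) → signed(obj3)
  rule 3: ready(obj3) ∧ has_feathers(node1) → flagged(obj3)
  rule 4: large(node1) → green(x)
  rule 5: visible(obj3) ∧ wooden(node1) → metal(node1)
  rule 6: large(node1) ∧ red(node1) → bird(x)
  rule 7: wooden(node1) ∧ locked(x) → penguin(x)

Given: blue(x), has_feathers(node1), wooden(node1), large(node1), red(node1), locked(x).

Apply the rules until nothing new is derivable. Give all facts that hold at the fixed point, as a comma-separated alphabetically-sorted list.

Round 1 — rule 4, rule 6, rule 7, derive green(x), bird(x), penguin(x).
Round 2 — rule 2, derive signed(obj3).
Round 3 — rule 1, derive approved(node1).

approved(node1), bird(x), blue(x), green(x), has_feathers(node1), large(node1), locked(x), penguin(x), red(node1), signed(obj3), wooden(node1)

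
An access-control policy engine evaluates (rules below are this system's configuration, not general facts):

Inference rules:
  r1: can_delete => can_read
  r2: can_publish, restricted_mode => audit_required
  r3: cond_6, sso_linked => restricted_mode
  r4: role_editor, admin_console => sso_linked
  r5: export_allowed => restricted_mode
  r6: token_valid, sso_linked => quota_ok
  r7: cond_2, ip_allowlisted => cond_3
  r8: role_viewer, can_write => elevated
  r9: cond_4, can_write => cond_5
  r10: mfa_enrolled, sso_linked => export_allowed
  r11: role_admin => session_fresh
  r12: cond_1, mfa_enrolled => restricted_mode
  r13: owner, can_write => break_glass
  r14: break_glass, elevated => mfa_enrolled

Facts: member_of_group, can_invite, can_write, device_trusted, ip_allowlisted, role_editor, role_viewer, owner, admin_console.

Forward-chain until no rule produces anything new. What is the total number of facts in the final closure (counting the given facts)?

15

Round 1: r4 [role_editor, admin_console => sso_linked]; r8 [role_viewer, can_write => elevated]; r13 [owner, can_write => break_glass]. Adds sso_linked, elevated, break_glass.
Round 2: r14 [break_glass, elevated => mfa_enrolled]. Adds mfa_enrolled.
Round 3: r10 [mfa_enrolled, sso_linked => export_allowed]. Adds export_allowed.
Round 4: r5 [export_allowed => restricted_mode]. Adds restricted_mode.
Closure: {admin_console, break_glass, can_invite, can_write, device_trusted, elevated, export_allowed, ip_allowlisted, member_of_group, mfa_enrolled, owner, restricted_mode, role_editor, role_viewer, sso_linked} — 15 facts.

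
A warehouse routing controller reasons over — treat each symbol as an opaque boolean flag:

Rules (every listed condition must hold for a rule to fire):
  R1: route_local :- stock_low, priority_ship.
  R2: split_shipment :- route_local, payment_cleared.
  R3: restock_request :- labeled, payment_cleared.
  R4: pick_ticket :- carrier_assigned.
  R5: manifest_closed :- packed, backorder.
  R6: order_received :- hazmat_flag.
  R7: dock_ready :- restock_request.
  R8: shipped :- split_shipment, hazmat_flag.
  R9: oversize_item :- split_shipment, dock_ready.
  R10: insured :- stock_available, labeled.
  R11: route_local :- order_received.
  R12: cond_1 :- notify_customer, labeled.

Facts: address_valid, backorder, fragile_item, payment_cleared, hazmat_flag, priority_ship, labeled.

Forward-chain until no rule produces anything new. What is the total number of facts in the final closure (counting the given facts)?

Round 1 — R3, R6, derive restock_request, order_received.
Round 2 — R7, R11, derive dock_ready, route_local.
Round 3 — R2, derive split_shipment.
Round 4 — R8, R9, derive shipped, oversize_item.
Closure: {address_valid, backorder, dock_ready, fragile_item, hazmat_flag, labeled, order_received, oversize_item, payment_cleared, priority_ship, restock_request, route_local, shipped, split_shipment} — 14 facts.

14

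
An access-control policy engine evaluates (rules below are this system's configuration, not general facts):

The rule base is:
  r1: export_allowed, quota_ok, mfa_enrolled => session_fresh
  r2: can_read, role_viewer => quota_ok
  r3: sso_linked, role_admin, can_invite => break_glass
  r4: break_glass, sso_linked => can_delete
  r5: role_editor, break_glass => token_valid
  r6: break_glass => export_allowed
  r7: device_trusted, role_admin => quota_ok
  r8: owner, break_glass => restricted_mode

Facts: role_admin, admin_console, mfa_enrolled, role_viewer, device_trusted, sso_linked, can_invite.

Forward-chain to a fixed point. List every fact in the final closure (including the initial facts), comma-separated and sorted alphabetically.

[1] r3 [sso_linked, role_admin, can_invite => break_glass]; r7 [device_trusted, role_admin => quota_ok]. ⇒ new: break_glass, quota_ok.
[2] r4 [break_glass, sso_linked => can_delete]; r6 [break_glass => export_allowed]. ⇒ new: can_delete, export_allowed.
[3] r1 [export_allowed, quota_ok, mfa_enrolled => session_fresh]. ⇒ new: session_fresh.

admin_console, break_glass, can_delete, can_invite, device_trusted, export_allowed, mfa_enrolled, quota_ok, role_admin, role_viewer, session_fresh, sso_linked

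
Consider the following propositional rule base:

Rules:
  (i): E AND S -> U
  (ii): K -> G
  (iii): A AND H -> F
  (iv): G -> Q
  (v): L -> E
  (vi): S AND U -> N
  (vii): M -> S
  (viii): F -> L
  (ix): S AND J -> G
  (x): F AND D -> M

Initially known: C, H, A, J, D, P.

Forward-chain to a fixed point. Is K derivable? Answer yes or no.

no

Round 1: (iii) [A AND H -> F]. Adds F.
Round 2: (viii) [F -> L]; (x) [F AND D -> M]. Adds L, M.
Round 3: (v) [L -> E]; (vii) [M -> S]. Adds E, S.
Round 4: (i) [E AND S -> U]; (ix) [S AND J -> G]. Adds U, G.
Round 5: (iv) [G -> Q]; (vi) [S AND U -> N]. Adds Q, N.
Fixed point reached. No rule has K as a consequent, and it is not given.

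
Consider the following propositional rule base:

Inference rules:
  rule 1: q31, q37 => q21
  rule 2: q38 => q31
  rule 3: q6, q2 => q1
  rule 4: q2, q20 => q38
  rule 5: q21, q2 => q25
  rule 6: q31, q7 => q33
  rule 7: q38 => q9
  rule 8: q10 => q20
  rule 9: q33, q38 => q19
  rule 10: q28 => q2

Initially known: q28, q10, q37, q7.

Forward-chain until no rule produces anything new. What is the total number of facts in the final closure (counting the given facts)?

13

Round 1 fires rule 8, rule 10, giving q20, q2.
Round 2 fires rule 4, giving q38.
Round 3 fires rule 2, rule 7, giving q31, q9.
Round 4 fires rule 1, rule 6, giving q21, q33.
Round 5 fires rule 5, rule 9, giving q25, q19.
Closure: {q10, q19, q2, q20, q21, q25, q28, q31, q33, q37, q38, q7, q9} — 13 facts.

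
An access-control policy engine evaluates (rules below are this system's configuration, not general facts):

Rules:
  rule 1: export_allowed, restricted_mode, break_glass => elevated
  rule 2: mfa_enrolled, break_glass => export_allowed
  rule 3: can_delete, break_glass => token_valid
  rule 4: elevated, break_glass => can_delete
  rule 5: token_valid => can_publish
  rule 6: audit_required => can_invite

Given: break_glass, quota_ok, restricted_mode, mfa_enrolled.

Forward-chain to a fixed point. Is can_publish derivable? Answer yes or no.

yes

Round 1 fires rule 2, giving export_allowed.
Round 2 fires rule 1, giving elevated.
Round 3 fires rule 4, giving can_delete.
Round 4 fires rule 3, giving token_valid.
Round 5 fires rule 5, giving can_publish.
can_publish appears in round 5, so it is derivable.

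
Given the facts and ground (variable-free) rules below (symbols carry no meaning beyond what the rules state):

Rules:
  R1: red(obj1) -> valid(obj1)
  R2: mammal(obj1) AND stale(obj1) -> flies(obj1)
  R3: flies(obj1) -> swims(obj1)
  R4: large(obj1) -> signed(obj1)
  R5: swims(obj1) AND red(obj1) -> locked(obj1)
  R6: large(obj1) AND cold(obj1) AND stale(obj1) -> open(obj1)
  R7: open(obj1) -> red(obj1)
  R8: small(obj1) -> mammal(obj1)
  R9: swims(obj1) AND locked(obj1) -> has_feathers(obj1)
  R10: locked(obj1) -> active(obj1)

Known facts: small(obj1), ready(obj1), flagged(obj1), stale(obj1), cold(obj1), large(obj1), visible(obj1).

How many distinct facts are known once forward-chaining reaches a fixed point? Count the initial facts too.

Round 1: R4 [large(obj1) -> signed(obj1)]; R6 [large(obj1) AND cold(obj1) AND stale(obj1) -> open(obj1)]; R8 [small(obj1) -> mammal(obj1)]. Adds signed(obj1), open(obj1), mammal(obj1).
Round 2: R2 [mammal(obj1) AND stale(obj1) -> flies(obj1)]; R7 [open(obj1) -> red(obj1)]. Adds flies(obj1), red(obj1).
Round 3: R1 [red(obj1) -> valid(obj1)]; R3 [flies(obj1) -> swims(obj1)]. Adds valid(obj1), swims(obj1).
Round 4: R5 [swims(obj1) AND red(obj1) -> locked(obj1)]. Adds locked(obj1).
Round 5: R9 [swims(obj1) AND locked(obj1) -> has_feathers(obj1)]; R10 [locked(obj1) -> active(obj1)]. Adds has_feathers(obj1), active(obj1).
Closure: {active(obj1), cold(obj1), flagged(obj1), flies(obj1), has_feathers(obj1), large(obj1), locked(obj1), mammal(obj1), open(obj1), ready(obj1), red(obj1), signed(obj1), small(obj1), stale(obj1), swims(obj1), valid(obj1), visible(obj1)} — 17 facts.

17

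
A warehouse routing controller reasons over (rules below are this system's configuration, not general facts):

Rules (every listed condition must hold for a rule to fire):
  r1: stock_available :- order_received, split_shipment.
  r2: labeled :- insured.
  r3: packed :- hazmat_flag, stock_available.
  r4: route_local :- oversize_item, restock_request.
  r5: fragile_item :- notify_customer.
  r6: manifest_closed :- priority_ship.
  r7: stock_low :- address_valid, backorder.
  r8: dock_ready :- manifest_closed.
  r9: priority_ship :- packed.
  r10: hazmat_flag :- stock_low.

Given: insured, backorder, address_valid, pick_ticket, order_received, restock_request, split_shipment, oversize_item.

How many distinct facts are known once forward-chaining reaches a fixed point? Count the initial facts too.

Round 1: r1 [stock_available :- order_received, split_shipment.]; r2 [labeled :- insured.]; r4 [route_local :- oversize_item, restock_request.]; r7 [stock_low :- address_valid, backorder.]. New: stock_available, labeled, route_local, stock_low.
Round 2: r10 [hazmat_flag :- stock_low.]. New: hazmat_flag.
Round 3: r3 [packed :- hazmat_flag, stock_available.]. New: packed.
Round 4: r9 [priority_ship :- packed.]. New: priority_ship.
Round 5: r6 [manifest_closed :- priority_ship.]. New: manifest_closed.
Round 6: r8 [dock_ready :- manifest_closed.]. New: dock_ready.
Closure: {address_valid, backorder, dock_ready, hazmat_flag, insured, labeled, manifest_closed, order_received, oversize_item, packed, pick_ticket, priority_ship, restock_request, route_local, split_shipment, stock_available, stock_low} — 17 facts.

17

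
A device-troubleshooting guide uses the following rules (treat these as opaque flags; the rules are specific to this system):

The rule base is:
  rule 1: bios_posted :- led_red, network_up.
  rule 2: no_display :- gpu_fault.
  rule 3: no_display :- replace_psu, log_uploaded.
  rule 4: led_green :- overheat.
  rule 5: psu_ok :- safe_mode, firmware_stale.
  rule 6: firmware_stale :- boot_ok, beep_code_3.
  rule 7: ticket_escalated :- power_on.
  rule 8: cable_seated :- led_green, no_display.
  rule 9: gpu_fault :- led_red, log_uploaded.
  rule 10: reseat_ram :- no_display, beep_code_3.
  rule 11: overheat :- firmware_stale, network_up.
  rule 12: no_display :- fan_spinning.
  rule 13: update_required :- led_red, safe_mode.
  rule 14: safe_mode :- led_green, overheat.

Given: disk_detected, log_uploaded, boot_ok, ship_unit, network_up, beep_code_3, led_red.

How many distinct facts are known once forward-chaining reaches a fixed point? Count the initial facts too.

Round 1: rule 1 [bios_posted :- led_red, network_up.]; rule 6 [firmware_stale :- boot_ok, beep_code_3.]; rule 9 [gpu_fault :- led_red, log_uploaded.]. New: bios_posted, firmware_stale, gpu_fault.
Round 2: rule 2 [no_display :- gpu_fault.]; rule 11 [overheat :- firmware_stale, network_up.]. New: no_display, overheat.
Round 3: rule 4 [led_green :- overheat.]; rule 10 [reseat_ram :- no_display, beep_code_3.]. New: led_green, reseat_ram.
Round 4: rule 8 [cable_seated :- led_green, no_display.]; rule 14 [safe_mode :- led_green, overheat.]. New: cable_seated, safe_mode.
Round 5: rule 5 [psu_ok :- safe_mode, firmware_stale.]; rule 13 [update_required :- led_red, safe_mode.]. New: psu_ok, update_required.
Closure: {beep_code_3, bios_posted, boot_ok, cable_seated, disk_detected, firmware_stale, gpu_fault, led_green, led_red, log_uploaded, network_up, no_display, overheat, psu_ok, reseat_ram, safe_mode, ship_unit, update_required} — 18 facts.

18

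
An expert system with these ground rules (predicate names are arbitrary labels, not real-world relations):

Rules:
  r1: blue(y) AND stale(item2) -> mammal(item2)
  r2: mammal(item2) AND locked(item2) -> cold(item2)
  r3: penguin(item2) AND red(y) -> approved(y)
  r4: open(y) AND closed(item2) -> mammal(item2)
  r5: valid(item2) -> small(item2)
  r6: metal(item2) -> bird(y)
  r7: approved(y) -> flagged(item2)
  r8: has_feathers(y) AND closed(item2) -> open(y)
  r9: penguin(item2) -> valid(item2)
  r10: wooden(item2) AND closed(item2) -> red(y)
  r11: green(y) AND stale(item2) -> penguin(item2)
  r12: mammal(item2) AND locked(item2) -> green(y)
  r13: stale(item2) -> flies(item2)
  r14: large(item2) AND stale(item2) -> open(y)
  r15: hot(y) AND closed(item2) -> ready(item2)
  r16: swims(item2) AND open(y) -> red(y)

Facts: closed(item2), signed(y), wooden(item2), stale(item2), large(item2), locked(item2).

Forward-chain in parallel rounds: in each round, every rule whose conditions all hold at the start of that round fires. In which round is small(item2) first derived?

Round 1: r10 [wooden(item2) AND closed(item2) -> red(y)]; r13 [stale(item2) -> flies(item2)]; r14 [large(item2) AND stale(item2) -> open(y)]. Adds red(y), flies(item2), open(y).
Round 2: r4 [open(y) AND closed(item2) -> mammal(item2)]. Adds mammal(item2).
Round 3: r2 [mammal(item2) AND locked(item2) -> cold(item2)]; r12 [mammal(item2) AND locked(item2) -> green(y)]. Adds cold(item2), green(y).
Round 4: r11 [green(y) AND stale(item2) -> penguin(item2)]. Adds penguin(item2).
Round 5: r3 [penguin(item2) AND red(y) -> approved(y)]; r9 [penguin(item2) -> valid(item2)]. Adds approved(y), valid(item2).
Round 6: r5 [valid(item2) -> small(item2)]; r7 [approved(y) -> flagged(item2)]. Adds small(item2), flagged(item2).
small(item2) first appears in round 6.

6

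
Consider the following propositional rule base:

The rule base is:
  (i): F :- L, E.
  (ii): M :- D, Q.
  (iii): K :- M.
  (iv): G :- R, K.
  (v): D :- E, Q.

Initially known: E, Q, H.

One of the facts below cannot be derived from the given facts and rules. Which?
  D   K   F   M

F

Round 1 fires (v), giving D.
Round 2 fires (ii), giving M.
Round 3 fires (iii), giving K.
Derived: K (round 3), M (round 2), D (round 1). F never appears in any round.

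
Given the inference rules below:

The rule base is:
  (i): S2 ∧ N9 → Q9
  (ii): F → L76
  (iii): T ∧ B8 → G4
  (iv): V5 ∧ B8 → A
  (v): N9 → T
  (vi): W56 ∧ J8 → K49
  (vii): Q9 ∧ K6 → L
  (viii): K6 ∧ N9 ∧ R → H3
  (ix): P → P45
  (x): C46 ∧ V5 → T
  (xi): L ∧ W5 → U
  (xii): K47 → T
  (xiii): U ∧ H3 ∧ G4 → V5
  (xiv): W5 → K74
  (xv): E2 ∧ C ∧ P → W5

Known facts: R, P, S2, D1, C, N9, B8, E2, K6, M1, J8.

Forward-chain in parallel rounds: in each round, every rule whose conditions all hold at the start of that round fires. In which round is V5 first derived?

Round 1: (i) [S2 ∧ N9 → Q9]; (v) [N9 → T]; (viii) [K6 ∧ N9 ∧ R → H3]; (ix) [P → P45]; (xv) [E2 ∧ C ∧ P → W5]. Adds Q9, T, H3, P45, W5.
Round 2: (iii) [T ∧ B8 → G4]; (vii) [Q9 ∧ K6 → L]; (xiv) [W5 → K74]. Adds G4, L, K74.
Round 3: (xi) [L ∧ W5 → U]. Adds U.
Round 4: (xiii) [U ∧ H3 ∧ G4 → V5]. Adds V5.
V5 first appears in round 4.

4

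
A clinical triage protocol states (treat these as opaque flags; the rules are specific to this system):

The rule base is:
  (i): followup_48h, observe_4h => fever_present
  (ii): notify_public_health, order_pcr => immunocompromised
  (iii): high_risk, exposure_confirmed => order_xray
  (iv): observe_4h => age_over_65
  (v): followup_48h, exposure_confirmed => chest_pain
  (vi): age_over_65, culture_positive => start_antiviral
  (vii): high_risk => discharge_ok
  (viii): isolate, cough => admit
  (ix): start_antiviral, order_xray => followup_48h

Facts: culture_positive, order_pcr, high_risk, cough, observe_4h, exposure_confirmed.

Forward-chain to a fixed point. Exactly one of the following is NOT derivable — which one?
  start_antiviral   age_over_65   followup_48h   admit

Round 1 fires (iii), (iv), (vii), giving order_xray, age_over_65, discharge_ok.
Round 2 fires (vi), giving start_antiviral.
Round 3 fires (ix), giving followup_48h.
Round 4 fires (i), (v), giving fever_present, chest_pain.
Derived: age_over_65 (round 1), followup_48h (round 3), start_antiviral (round 2). admit never appears in any round.

admit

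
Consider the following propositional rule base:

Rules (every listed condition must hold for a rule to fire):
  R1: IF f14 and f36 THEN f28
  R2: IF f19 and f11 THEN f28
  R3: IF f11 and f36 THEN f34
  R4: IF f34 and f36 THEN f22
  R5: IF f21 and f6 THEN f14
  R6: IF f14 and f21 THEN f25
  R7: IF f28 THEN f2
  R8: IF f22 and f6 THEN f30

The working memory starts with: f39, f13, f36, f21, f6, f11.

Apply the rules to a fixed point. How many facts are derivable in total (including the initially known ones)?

Round 1: R3 [IF f11 and f36 THEN f34]; R5 [IF f21 and f6 THEN f14]. New: f34, f14.
Round 2: R1 [IF f14 and f36 THEN f28]; R4 [IF f34 and f36 THEN f22]; R6 [IF f14 and f21 THEN f25]. New: f28, f22, f25.
Round 3: R7 [IF f28 THEN f2]; R8 [IF f22 and f6 THEN f30]. New: f2, f30.
Closure: {f11, f13, f14, f2, f21, f22, f25, f28, f30, f34, f36, f39, f6} — 13 facts.

13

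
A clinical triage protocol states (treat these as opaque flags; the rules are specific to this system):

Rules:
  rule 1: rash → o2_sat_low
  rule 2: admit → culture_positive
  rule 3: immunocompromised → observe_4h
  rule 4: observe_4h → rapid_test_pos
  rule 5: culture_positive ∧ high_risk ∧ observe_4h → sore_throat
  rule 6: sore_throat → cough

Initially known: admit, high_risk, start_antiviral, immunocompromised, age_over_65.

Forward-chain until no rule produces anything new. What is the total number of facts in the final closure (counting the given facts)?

Round 1 — rule 2, rule 3, derive culture_positive, observe_4h.
Round 2 — rule 4, rule 5, derive rapid_test_pos, sore_throat.
Round 3 — rule 6, derive cough.
Closure: {admit, age_over_65, cough, culture_positive, high_risk, immunocompromised, observe_4h, rapid_test_pos, sore_throat, start_antiviral} — 10 facts.

10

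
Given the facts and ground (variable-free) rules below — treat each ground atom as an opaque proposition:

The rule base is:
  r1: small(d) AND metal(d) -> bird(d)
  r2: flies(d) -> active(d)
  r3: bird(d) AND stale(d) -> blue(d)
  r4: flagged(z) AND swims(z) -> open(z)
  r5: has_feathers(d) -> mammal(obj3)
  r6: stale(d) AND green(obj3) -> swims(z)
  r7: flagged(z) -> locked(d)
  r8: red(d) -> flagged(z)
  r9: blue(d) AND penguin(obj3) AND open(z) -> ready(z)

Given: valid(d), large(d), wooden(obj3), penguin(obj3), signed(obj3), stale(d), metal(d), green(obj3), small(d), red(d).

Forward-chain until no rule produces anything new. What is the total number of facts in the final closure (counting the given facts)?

Round 1 — r1, r6, r8, derive bird(d), swims(z), flagged(z).
Round 2 — r3, r4, r7, derive blue(d), open(z), locked(d).
Round 3 — r9, derive ready(z).
Closure: {bird(d), blue(d), flagged(z), green(obj3), large(d), locked(d), metal(d), open(z), penguin(obj3), ready(z), red(d), signed(obj3), small(d), stale(d), swims(z), valid(d), wooden(obj3)} — 17 facts.

17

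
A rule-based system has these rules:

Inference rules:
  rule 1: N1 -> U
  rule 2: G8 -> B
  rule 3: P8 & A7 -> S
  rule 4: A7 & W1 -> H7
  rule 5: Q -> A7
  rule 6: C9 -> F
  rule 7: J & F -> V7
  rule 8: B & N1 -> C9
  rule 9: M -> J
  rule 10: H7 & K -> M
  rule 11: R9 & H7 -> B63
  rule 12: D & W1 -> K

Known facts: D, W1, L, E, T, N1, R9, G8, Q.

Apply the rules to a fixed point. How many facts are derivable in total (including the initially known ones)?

20

Round 1 — rule 1, rule 2, rule 5, rule 12, derive U, B, A7, K.
Round 2 — rule 4, rule 8, derive H7, C9.
Round 3 — rule 6, rule 10, rule 11, derive F, M, B63.
Round 4 — rule 9, derive J.
Round 5 — rule 7, derive V7.
Closure: {A7, B, B63, C9, D, E, F, G8, H7, J, K, L, M, N1, Q, R9, T, U, V7, W1} — 20 facts.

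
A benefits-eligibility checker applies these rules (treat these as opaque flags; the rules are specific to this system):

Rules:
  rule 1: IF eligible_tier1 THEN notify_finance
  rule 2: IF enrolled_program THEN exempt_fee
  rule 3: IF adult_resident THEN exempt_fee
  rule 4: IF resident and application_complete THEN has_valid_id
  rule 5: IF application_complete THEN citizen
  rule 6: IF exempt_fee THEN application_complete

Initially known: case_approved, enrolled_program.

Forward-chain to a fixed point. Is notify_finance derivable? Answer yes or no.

Round 1 fires rule 2, giving exempt_fee.
Round 2 fires rule 6, giving application_complete.
Round 3 fires rule 5, giving citizen.
Fixed point reached. notify_finance is concluded only by rule 1; rule 1 needs eligible_tier1 (never derived).

no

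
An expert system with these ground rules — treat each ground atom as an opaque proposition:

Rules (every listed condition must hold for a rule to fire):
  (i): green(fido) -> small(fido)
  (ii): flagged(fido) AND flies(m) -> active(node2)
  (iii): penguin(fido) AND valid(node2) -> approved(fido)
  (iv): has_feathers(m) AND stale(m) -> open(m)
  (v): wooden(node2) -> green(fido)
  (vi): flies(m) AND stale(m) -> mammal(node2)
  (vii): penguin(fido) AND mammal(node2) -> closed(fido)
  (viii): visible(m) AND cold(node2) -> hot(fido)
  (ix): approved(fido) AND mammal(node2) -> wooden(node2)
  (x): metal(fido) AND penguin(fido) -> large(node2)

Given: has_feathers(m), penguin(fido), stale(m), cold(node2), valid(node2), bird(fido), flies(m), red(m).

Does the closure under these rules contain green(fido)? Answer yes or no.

[1] (iii) [penguin(fido) AND valid(node2) -> approved(fido)]; (iv) [has_feathers(m) AND stale(m) -> open(m)]; (vi) [flies(m) AND stale(m) -> mammal(node2)]. ⇒ new: approved(fido), open(m), mammal(node2).
[2] (vii) [penguin(fido) AND mammal(node2) -> closed(fido)]; (ix) [approved(fido) AND mammal(node2) -> wooden(node2)]. ⇒ new: closed(fido), wooden(node2).
[3] (v) [wooden(node2) -> green(fido)]. ⇒ new: green(fido).
[4] (i) [green(fido) -> small(fido)]. ⇒ new: small(fido).
green(fido) appears in round 3, so it is derivable.

yes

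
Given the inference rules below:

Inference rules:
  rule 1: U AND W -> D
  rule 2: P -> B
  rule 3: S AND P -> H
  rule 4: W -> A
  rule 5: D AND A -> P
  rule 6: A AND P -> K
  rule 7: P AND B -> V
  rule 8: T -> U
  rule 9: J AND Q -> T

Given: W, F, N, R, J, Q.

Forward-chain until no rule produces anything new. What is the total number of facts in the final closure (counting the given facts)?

Round 1: rule 4 [W -> A]; rule 9 [J AND Q -> T]. Adds A, T.
Round 2: rule 8 [T -> U]. Adds U.
Round 3: rule 1 [U AND W -> D]. Adds D.
Round 4: rule 5 [D AND A -> P]. Adds P.
Round 5: rule 2 [P -> B]; rule 6 [A AND P -> K]. Adds B, K.
Round 6: rule 7 [P AND B -> V]. Adds V.
Closure: {A, B, D, F, J, K, N, P, Q, R, T, U, V, W} — 14 facts.

14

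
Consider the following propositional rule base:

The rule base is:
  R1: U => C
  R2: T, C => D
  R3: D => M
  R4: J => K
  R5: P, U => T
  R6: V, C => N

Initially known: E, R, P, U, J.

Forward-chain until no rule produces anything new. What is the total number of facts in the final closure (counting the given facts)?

Round 1: R1 [U => C]; R4 [J => K]; R5 [P, U => T]. New: C, K, T.
Round 2: R2 [T, C => D]. New: D.
Round 3: R3 [D => M]. New: M.
Closure: {C, D, E, J, K, M, P, R, T, U} — 10 facts.

10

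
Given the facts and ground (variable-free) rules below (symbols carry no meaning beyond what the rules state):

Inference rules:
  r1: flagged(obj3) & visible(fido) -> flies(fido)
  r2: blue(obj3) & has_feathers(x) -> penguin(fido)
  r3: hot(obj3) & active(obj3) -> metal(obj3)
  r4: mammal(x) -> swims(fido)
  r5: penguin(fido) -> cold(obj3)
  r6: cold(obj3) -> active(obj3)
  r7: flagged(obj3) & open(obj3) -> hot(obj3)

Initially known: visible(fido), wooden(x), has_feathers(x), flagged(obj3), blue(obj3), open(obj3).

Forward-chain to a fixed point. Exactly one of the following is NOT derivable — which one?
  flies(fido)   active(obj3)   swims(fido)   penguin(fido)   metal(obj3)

swims(fido)

Round 1 — r1, r2, r7, derive flies(fido), penguin(fido), hot(obj3).
Round 2 — r5, derive cold(obj3).
Round 3 — r6, derive active(obj3).
Round 4 — r3, derive metal(obj3).
Derived: flies(fido) (round 1), metal(obj3) (round 4), active(obj3) (round 3), penguin(fido) (round 1). swims(fido) never appears in any round.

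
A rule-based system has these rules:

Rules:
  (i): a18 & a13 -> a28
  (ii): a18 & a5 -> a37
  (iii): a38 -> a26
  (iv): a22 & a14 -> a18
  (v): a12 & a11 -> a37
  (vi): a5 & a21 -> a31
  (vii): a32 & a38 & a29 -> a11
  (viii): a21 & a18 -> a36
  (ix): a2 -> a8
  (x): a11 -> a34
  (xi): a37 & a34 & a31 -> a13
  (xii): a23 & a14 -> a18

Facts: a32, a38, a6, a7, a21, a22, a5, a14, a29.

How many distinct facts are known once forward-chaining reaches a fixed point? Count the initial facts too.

18

Round 1: (iii) [a38 -> a26]; (iv) [a22 & a14 -> a18]; (vi) [a5 & a21 -> a31]; (vii) [a32 & a38 & a29 -> a11]. Adds a26, a18, a31, a11.
Round 2: (ii) [a18 & a5 -> a37]; (viii) [a21 & a18 -> a36]; (x) [a11 -> a34]. Adds a37, a36, a34.
Round 3: (xi) [a37 & a34 & a31 -> a13]. Adds a13.
Round 4: (i) [a18 & a13 -> a28]. Adds a28.
Closure: {a11, a13, a14, a18, a21, a22, a26, a28, a29, a31, a32, a34, a36, a37, a38, a5, a6, a7} — 18 facts.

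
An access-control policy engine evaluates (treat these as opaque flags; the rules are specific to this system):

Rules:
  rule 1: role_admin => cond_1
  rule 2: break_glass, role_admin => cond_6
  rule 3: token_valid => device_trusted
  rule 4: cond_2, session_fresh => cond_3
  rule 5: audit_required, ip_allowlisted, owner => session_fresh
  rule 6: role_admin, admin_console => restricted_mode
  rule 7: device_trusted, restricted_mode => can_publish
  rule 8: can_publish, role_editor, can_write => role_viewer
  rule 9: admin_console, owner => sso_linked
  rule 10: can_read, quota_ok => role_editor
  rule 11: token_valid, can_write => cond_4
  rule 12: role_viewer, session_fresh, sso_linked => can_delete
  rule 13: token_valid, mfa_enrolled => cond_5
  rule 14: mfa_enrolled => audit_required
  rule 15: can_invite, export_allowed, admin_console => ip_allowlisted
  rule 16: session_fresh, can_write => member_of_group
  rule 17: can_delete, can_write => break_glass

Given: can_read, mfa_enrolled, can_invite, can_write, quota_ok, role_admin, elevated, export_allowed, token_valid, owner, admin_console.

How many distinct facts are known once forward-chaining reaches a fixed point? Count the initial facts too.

Round 1 — rule 1, rule 3, rule 6, rule 9, rule 10, rule 11, rule 13, rule 14, rule 15, derive cond_1, device_trusted, restricted_mode, sso_linked, role_editor, cond_4, cond_5, audit_required, ip_allowlisted.
Round 2 — rule 5, rule 7, derive session_fresh, can_publish.
Round 3 — rule 8, rule 16, derive role_viewer, member_of_group.
Round 4 — rule 12, derive can_delete.
Round 5 — rule 17, derive break_glass.
Round 6 — rule 2, derive cond_6.
Closure: {admin_console, audit_required, break_glass, can_delete, can_invite, can_publish, can_read, can_write, cond_1, cond_4, cond_5, cond_6, device_trusted, elevated, export_allowed, ip_allowlisted, member_of_group, mfa_enrolled, owner, quota_ok, restricted_mode, role_admin, role_editor, role_viewer, session_fresh, sso_linked, token_valid} — 27 facts.

27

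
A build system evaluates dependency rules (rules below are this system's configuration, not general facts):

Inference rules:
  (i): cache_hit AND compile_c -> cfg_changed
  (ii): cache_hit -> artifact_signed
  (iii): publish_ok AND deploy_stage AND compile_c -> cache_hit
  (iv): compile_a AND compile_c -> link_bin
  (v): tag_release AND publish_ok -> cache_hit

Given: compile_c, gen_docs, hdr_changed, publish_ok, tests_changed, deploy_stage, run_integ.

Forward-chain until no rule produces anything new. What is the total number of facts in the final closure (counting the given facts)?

[1] (iii) [publish_ok AND deploy_stage AND compile_c -> cache_hit]. ⇒ new: cache_hit.
[2] (i) [cache_hit AND compile_c -> cfg_changed]; (ii) [cache_hit -> artifact_signed]. ⇒ new: cfg_changed, artifact_signed.
Closure: {artifact_signed, cache_hit, cfg_changed, compile_c, deploy_stage, gen_docs, hdr_changed, publish_ok, run_integ, tests_changed} — 10 facts.

10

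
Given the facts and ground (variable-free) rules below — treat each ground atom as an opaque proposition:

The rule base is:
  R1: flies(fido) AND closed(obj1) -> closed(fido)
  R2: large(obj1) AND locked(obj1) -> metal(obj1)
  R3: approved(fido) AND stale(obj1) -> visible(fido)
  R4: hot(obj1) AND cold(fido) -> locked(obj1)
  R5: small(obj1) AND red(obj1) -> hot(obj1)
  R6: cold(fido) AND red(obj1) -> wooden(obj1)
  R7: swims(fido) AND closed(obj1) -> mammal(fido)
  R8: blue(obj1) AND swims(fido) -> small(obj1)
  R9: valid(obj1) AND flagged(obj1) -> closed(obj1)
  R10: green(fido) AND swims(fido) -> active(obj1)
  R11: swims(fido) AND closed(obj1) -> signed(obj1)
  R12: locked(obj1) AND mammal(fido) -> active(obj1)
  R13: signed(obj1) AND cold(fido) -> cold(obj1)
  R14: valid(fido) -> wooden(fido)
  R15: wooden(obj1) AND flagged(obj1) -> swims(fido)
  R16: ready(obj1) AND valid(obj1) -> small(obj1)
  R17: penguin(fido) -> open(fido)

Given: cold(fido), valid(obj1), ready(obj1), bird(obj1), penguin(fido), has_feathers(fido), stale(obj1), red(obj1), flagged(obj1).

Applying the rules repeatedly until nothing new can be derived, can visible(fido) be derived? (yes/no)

no

Round 1 — R6, R9, R16, R17, derive wooden(obj1), closed(obj1), small(obj1), open(fido).
Round 2 — R5, R15, derive hot(obj1), swims(fido).
Round 3 — R4, R7, R11, derive locked(obj1), mammal(fido), signed(obj1).
Round 4 — R12, R13, derive active(obj1), cold(obj1).
Fixed point reached. visible(fido) is concluded only by R3; R3 needs approved(fido) (never derived).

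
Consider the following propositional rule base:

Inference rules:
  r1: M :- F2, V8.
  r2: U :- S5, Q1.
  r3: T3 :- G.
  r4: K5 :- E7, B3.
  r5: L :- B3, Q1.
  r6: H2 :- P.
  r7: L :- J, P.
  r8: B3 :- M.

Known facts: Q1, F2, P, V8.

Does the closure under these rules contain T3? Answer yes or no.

Round 1: r1 [M :- F2, V8.]; r6 [H2 :- P.]. Adds M, H2.
Round 2: r8 [B3 :- M.]. Adds B3.
Round 3: r5 [L :- B3, Q1.]. Adds L.
Fixed point reached. T3 is concluded only by r3; r3 needs G (never derived).

no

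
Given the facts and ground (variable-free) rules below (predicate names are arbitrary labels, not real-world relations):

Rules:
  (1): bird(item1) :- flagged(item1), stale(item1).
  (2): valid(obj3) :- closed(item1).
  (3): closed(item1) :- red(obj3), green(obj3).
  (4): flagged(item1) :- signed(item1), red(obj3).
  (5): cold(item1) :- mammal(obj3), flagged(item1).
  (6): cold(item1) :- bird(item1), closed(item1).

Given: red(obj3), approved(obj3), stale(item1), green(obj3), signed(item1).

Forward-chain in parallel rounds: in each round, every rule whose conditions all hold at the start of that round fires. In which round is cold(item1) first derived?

3

[1] (3) [closed(item1) :- red(obj3), green(obj3).]; (4) [flagged(item1) :- signed(item1), red(obj3).]. ⇒ new: closed(item1), flagged(item1).
[2] (1) [bird(item1) :- flagged(item1), stale(item1).]; (2) [valid(obj3) :- closed(item1).]. ⇒ new: bird(item1), valid(obj3).
[3] (6) [cold(item1) :- bird(item1), closed(item1).]. ⇒ new: cold(item1).
cold(item1) first appears in round 3.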